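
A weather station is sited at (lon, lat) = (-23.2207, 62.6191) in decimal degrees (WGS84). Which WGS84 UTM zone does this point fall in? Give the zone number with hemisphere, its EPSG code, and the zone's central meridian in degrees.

Zone 27N (EPSG:32627), central meridian -21°

UTM zone = ⌊(λ + 180)/6⌋ + 1; -23.2207° ∈ [-24°, -18°) → zone 27.
Hemisphere: N (φ ≥ 0).
Central meridian λ₀ = 6×27 − 183 = -21°.
EPSG code: 32627.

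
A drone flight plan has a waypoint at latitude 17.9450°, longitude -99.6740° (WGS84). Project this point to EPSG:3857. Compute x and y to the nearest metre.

x -11095659 m, y 2031112 m

Web Mercator is spherical with R = a = 6378137 m.
x = R·λ = 6378137 × -1.739639479 = -11095658.925 m.
y = R·ln tan(π/4 + φ/2) = 6378137 × 0.318449085 = 2031111.894 m.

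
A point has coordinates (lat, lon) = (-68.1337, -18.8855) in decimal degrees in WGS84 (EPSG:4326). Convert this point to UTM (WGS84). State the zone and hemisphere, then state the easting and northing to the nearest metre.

Longitude -18.8855° lies in the 6° band [-24°, -18°), giving zone 27; latitude is south of the equator, so 27S.
Zone 27 central meridian λ₀ = 6×27 − 183 = -21°; Δλ = +2.1145°.
Transverse Mercator on WGS84 with k₀ = 0.9996 gives E = 587871.531 m, N = 2440724.208 m.

Zone 27S: E 587872 m, N 2440724 m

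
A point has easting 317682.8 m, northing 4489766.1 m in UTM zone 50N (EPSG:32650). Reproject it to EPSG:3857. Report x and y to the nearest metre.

Unproject from UTM 50N (λ₀ = 117°) → φ = 40.53859986°, λ = 114.84719993°.
Web Mercator (R = 6378137 m): x = 12784731.815 m, y = 4944521.622 m.

x 12784732 m, y 4944522 m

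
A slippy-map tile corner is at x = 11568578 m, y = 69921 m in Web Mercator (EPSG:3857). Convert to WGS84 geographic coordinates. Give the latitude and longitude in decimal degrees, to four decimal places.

R = 6378137 m. λ = x/R = 103.92230433°.
φ = 2·arctan(exp(y/R)) − 90° = 2·arctan(1.01102) − 90° = 0.62809845°.

lat 0.6281°, lon 103.9223°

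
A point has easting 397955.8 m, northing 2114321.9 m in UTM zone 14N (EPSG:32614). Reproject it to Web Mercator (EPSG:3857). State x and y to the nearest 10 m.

x -11128630 m, y 2169000 m

Unproject from UTM 14N (λ₀ = -99°) → φ = 19.11940014°, λ = -99.97019954°.
Web Mercator (R = 6378137 m): x = -11128631.708 m, y = 2168998.403 m.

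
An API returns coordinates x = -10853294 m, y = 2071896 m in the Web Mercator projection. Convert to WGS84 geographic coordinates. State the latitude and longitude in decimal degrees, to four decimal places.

R = 6378137 m. λ = x/R = -97.49679883°.
φ = 2·arctan(exp(y/R)) − 90° = 2·arctan(1.38381) − 90° = 18.29320170°.

lat 18.2932°, lon -97.4968°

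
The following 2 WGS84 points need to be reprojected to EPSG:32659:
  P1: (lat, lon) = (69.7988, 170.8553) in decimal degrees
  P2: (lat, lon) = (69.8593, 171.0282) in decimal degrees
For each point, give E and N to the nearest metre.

P1: E 494423 m, N 7743443 m; P2: E 501084 m, N 7750183 m

UTM zone 59N: λ₀ = 171°, k₀ = 0.9996.
P1 (69.7988°, 170.8553°) → (494423.409, 7743442.700) m.
P2 (69.8593°, 171.0282°) → (501083.683, 7750183.013) m.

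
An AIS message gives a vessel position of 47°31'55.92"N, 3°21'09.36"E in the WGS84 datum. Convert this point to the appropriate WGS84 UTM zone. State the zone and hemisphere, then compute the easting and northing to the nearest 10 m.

Longitude 3.3526° lies in the 6° band [0°, 6°), giving zone 31; latitude is north of the equator, so 31N.
Zone 31 central meridian λ₀ = 6×31 − 183 = 3°; Δλ = +0.3526°.
Transverse Mercator on WGS84 with k₀ = 0.9996 gives E = 526539.260 m, N = 5264368.565 m.

Zone 31N: E 526540 m, N 5264370 m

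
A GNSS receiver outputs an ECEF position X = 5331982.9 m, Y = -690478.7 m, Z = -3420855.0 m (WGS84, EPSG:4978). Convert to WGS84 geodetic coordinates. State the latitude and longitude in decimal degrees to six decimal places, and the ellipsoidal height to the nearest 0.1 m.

lat -32.641500°, lon -7.378600°, h 570.7 m

λ = atan2(Y, X) = -7.37860025°; p = √(X²+Y²) = 5376504.7 m.
Bowring's method on WGS84 (a = 6378137 m, b = 6356752.314 m) gives φ = -32.64150030°, h = 570.673 m.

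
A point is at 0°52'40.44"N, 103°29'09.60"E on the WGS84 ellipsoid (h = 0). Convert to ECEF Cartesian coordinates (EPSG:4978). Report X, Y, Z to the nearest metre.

WGS84: a = 6378137 m, e² = 0.006694380; N(φ) = a/√(1−e²sin²φ) = 6378142.012 m.
X = (N+h)·cosφ·cosλ = -1487257.625 m; Y = (N+h)·cosφ·sinλ = 6201549.030 m; Z = (N(1−e²)+h)·sinφ = 97069.435 m.

X -1487258 m, Y 6201549 m, Z 97069 m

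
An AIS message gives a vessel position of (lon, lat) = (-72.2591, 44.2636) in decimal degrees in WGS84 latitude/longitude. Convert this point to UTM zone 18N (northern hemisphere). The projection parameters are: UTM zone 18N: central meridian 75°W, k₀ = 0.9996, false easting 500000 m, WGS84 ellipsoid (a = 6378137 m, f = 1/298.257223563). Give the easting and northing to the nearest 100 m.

E 718800 m, N 4904800 m

Zone 18 central meridian λ₀ = 6×18 − 183 = -75°; Δλ = +2.7409°.
Transverse Mercator on WGS84 with k₀ = 0.9996 gives E = 718776.231 m, N = 4904804.753 m.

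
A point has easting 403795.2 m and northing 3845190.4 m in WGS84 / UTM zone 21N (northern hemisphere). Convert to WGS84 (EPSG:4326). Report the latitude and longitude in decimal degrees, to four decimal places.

Zone 21N: λ₀ = -57°, k₀ = 0.9996, false easting 500000 m.
Meridian distance M = (N − FN)/k₀ = 3846729.1 m.
Inverse transverse Mercator on WGS84 gives φ = 34.74429992°, λ = -58.05100019°.

lat 34.7443°, lon -58.0510°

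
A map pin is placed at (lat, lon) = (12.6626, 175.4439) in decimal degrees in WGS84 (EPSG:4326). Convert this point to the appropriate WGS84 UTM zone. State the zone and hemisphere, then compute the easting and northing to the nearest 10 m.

Zone 60N: E 331010 m, N 1400330 m

Longitude 175.4439° lies in the 6° band [174°, 180°), giving zone 60; latitude is north of the equator, so 60N.
Zone 60 central meridian λ₀ = 6×60 − 183 = 177°; Δλ = -1.5561°.
Transverse Mercator on WGS84 with k₀ = 0.9996 gives E = 331010.447 m, N = 1400327.539 m.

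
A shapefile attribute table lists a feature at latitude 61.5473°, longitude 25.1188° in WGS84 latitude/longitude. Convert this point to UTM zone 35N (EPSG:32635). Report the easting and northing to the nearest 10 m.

Zone 35 central meridian λ₀ = 6×35 − 183 = 27°; Δλ = -1.8812°.
Transverse Mercator on WGS84 with k₀ = 0.9996 gives E = 400018.792 m, N = 6825193.870 m.

E 400020 m, N 6825190 m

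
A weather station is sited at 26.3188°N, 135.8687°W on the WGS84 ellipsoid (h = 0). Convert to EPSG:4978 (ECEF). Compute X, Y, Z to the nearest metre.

WGS84: a = 6378137 m, e² = 0.006694380; N(φ) = a/√(1−e²sin²φ) = 6382337.747 m.
X = (N+h)·cosφ·cosλ = -4106046.274 m; Y = (N+h)·cosφ·sinλ = -3983387.508 m; Z = (N(1−e²)+h)·sinφ = 2810764.106 m.

X -4106046 m, Y -3983388 m, Z 2810764 m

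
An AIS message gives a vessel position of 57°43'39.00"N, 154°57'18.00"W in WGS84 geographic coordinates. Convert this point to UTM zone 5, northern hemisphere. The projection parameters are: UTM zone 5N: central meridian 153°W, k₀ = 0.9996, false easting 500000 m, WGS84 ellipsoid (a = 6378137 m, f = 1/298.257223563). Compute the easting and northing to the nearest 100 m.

E 383600 m, N 6400100 m

Zone 5 central meridian λ₀ = 6×5 − 183 = -153°; Δλ = -1.9550°.
Transverse Mercator on WGS84 with k₀ = 0.9996 gives E = 383574.645 m, N = 6400052.242 m.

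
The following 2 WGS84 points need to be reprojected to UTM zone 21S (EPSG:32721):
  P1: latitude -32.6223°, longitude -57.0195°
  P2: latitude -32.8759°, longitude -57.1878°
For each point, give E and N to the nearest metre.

UTM zone 21S: λ₀ = -57°, k₀ = 0.9996.
P1 (-32.6223°, -57.0195°) → (498170.669, 6390583.480) m.
P2 (-32.8759°, -57.1878°) → (482431.975, 6362455.028) m.

P1: E 498171 m, N 6390583 m; P2: E 482432 m, N 6362455 m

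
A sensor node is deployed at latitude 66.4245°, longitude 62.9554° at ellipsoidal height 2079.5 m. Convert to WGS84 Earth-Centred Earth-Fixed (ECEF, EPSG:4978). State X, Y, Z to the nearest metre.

WGS84: a = 6378137 m, e² = 0.006694380; N(φ) = a/√(1−e²sin²φ) = 6396146.748 m.
X = (N+h)·cosφ·cosλ = 1163543.633 m; Y = (N+h)·cosφ·sinλ = 2279195.242 m; Z = (N(1−e²)+h)·sinφ = 5824946.492 m.

X 1163544 m, Y 2279195 m, Z 5824946 m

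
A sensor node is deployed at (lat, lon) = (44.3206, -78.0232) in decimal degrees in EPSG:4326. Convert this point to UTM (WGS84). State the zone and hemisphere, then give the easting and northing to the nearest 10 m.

Longitude -78.0232° lies in the 6° band [-84°, -78°), giving zone 17; latitude is north of the equator, so 17N.
Zone 17 central meridian λ₀ = 6×17 − 183 = -81°; Δλ = +2.9768°.
Transverse Mercator on WGS84 with k₀ = 0.9996 gives E = 737376.079 m, N = 4911792.471 m.

Zone 17N: E 737380 m, N 4911790 m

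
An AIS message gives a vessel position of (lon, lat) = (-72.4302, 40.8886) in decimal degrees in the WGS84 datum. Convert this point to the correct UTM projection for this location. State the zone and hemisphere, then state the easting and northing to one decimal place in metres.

Zone 18N: E 716498.1 m, N 4529570.0 m

Longitude -72.4302° lies in the 6° band [-78°, -72°), giving zone 18; latitude is north of the equator, so 18N.
Zone 18 central meridian λ₀ = 6×18 − 183 = -75°; Δλ = +2.5698°.
Transverse Mercator on WGS84 with k₀ = 0.9996 gives E = 716498.111 m, N = 4529569.997 m.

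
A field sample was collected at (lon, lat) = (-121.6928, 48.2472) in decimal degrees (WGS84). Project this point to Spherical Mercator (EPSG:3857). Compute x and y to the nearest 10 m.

x -13546780 m, y 6148080 m

Web Mercator is spherical with R = a = 6378137 m.
x = R·λ = 6378137 × -2.123940036 = -13546780.529 m.
y = R·ln tan(π/4 + φ/2) = 6378137 × 0.963930232 = 6148079.081 m.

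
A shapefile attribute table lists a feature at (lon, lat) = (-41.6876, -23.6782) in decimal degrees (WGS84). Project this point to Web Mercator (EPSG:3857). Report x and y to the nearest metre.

Web Mercator is spherical with R = a = 6378137 m.
x = R·λ = 6378137 × -0.727585877 = -4640642.404 m.
y = R·ln tan(π/4 + φ/2) = 6378137 × -0.425554377 = -2714244.119 m.

x -4640642 m, y -2714244 m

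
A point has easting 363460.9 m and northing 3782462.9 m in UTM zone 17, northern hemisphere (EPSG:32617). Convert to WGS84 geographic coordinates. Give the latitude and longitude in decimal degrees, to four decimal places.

Zone 17N: λ₀ = -81°, k₀ = 0.9996, false easting 500000 m.
Meridian distance M = (N − FN)/k₀ = 3783976.5 m.
Inverse transverse Mercator on WGS84 gives φ = 34.17420005°, λ = -82.48150038°.

lat 34.1742°, lon -82.4815°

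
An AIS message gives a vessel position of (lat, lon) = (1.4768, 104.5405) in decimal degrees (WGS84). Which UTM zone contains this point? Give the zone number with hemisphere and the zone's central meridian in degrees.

Zone 48N, central meridian 105°

UTM zone = ⌊(λ + 180)/6⌋ + 1; 104.5405° ∈ [102°, 108°) → zone 48.
Hemisphere: N (φ ≥ 0).
Central meridian λ₀ = 6×48 − 183 = 105°.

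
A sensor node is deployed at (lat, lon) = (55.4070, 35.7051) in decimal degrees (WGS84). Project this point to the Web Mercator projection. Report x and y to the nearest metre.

x 3974674 m, y 7441261 m

Web Mercator is spherical with R = a = 6378137 m.
x = R·λ = 6378137 × 0.623171555 = 3974673.551 m.
y = R·ln tan(π/4 + φ/2) = 6378137 × 1.166682464 = 7441260.590 m.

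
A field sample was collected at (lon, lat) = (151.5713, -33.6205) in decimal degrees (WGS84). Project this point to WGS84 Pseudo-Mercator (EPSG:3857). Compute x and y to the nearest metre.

x 16872840 m, y -3977958 m

Web Mercator is spherical with R = a = 6378137 m.
x = R·λ = 6378137 × 2.645418237 = 16872839.935 m.
y = R·ln tan(π/4 + φ/2) = 6378137 × -0.623686442 = -3977957.569 m.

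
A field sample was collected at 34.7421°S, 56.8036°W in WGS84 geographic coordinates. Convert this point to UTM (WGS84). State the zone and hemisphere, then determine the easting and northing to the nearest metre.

Longitude -56.8036° lies in the 6° band [-60°, -54°), giving zone 21; latitude is south of the equator, so 21S.
Zone 21 central meridian λ₀ = 6×21 − 183 = -57°; Δλ = +0.1964°.
Transverse Mercator on WGS84 with k₀ = 0.9996 gives E = 517977.887 m, N = 6155538.897 m.

Zone 21S: E 517978 m, N 6155539 m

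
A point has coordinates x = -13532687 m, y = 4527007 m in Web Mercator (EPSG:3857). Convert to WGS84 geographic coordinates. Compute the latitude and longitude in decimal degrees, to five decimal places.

lat 37.62800°, lon -121.56620°

R = 6378137 m. λ = x/R = -121.56619567°.
φ = 2·arctan(exp(y/R)) − 90° = 2·arctan(2.03352) − 90° = 37.62799887°.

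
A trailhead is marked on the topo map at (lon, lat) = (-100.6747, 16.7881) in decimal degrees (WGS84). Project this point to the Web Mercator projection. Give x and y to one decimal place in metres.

x -11207056.3 m, y 1896172.5 m

Web Mercator is spherical with R = a = 6378137 m.
x = R·λ = 6378137 × -1.757104988 = -11207056.340 m.
y = R·ln tan(π/4 + φ/2) = 6378137 × 0.297292535 = 1896172.514 m.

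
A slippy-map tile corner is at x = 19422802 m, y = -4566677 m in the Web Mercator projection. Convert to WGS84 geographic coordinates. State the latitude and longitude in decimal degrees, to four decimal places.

lat -37.9097°, lon 174.4780°

R = 6378137 m. λ = x/R = 174.47799897°.
φ = 2·arctan(exp(y/R)) − 90° = 2·arctan(0.48871) − 90° = -37.90969792°.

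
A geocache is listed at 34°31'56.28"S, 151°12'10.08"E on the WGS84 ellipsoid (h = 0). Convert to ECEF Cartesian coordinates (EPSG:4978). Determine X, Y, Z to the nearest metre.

WGS84: a = 6378137 m, e² = 0.006694380; N(φ) = a/√(1−e²sin²φ) = 6385008.375 m.
X = (N+h)·cosφ·cosλ = -4609508.364 m; Y = (N+h)·cosφ·sinλ = 2533805.331 m; Z = (N(1−e²)+h)·sinφ = -3595244.291 m.

X -4609508 m, Y 2533805 m, Z -3595244 m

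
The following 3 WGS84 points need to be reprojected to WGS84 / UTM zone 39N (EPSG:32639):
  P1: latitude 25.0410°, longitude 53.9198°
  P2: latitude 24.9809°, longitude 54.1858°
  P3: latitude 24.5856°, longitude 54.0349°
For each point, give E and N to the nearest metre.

UTM zone 39N: λ₀ = 51°, k₀ = 0.9996.
P1 (25.0410°, 53.9198°) → (794620.719, 2772666.915) m.
P2 (24.9809°, 54.1858°) → (821635.187, 2766611.745) m.
P3 (24.5856°, 54.0349°) → (807364.685, 2722452.058) m.

P1: E 794621 m, N 2772667 m; P2: E 821635 m, N 2766612 m; P3: E 807365 m, N 2722452 m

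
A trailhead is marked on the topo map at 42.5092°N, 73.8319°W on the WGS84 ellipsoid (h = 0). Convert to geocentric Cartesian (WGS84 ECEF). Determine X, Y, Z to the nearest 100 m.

WGS84: a = 6378137 m, e² = 0.006694380; N(φ) = a/√(1−e²sin²φ) = 6387906.899 m.
X = (N+h)·cosφ·cosλ = 1311241.756 m; Y = (N+h)·cosφ·sinλ = -4522721.032 m; Z = (N(1−e²)+h)·sinφ = 4287468.146 m.

X 1311200 m, Y -4522700 m, Z 4287500 m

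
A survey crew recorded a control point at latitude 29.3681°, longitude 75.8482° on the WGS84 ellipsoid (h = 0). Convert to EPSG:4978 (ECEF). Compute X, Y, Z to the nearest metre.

X 1360094 m, Y 5394116 m, Z 3109522 m

WGS84: a = 6378137 m, e² = 0.006694380; N(φ) = a/√(1−e²sin²φ) = 6383277.826 m.
X = (N+h)·cosφ·cosλ = 1360093.839 m; Y = (N+h)·cosφ·sinλ = 5394115.881 m; Z = (N(1−e²)+h)·sinφ = 3109521.695 m.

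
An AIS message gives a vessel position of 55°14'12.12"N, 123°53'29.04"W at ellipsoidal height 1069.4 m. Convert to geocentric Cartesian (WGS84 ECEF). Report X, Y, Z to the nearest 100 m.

X -2032900 m, Y -3026200 m, Z 5217300 m

WGS84: a = 6378137 m, e² = 0.006694380; N(φ) = a/√(1−e²sin²φ) = 6392594.042 m.
X = (N+h)·cosφ·cosλ = -2032854.013 m; Y = (N+h)·cosφ·sinλ = -3026187.005 m; Z = (N(1−e²)+h)·sinφ = 5217331.616 m.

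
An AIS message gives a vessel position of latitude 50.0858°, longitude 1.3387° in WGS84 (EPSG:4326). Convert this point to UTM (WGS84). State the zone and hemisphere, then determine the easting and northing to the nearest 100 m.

Longitude 1.3387° lies in the 6° band [0°, 6°), giving zone 31; latitude is north of the equator, so 31N.
Zone 31 central meridian λ₀ = 6×31 − 183 = 3°; Δλ = -1.6613°.
Transverse Mercator on WGS84 with k₀ = 0.9996 gives E = 381154.437 m, N = 5549492.110 m.

Zone 31N: E 381200 m, N 5549500 m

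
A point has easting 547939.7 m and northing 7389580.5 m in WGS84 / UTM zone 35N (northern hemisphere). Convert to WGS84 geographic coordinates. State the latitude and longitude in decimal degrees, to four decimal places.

Zone 35N: λ₀ = 27°, k₀ = 0.9996, false easting 500000 m.
Meridian distance M = (N − FN)/k₀ = 7392537.5 m.
Inverse transverse Mercator on WGS84 gives φ = 66.62130013°, λ = 28.08270050°.

lat 66.6213°, lon 28.0827°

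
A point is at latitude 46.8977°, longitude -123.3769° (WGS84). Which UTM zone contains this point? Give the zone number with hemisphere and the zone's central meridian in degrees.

Zone 10N, central meridian -123°

UTM zone = ⌊(λ + 180)/6⌋ + 1; -123.3769° ∈ [-126°, -120°) → zone 10.
Hemisphere: N (φ ≥ 0).
Central meridian λ₀ = 6×10 − 183 = -123°.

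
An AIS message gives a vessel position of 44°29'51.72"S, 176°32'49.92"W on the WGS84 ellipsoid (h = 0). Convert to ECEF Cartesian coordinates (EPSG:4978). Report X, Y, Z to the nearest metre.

X -4548615 m, Y -274444 m, Z -4447706 m

WGS84: a = 6378137 m, e² = 0.006694380; N(φ) = a/√(1−e²sin²φ) = 6388650.204 m.
X = (N+h)·cosφ·cosλ = -4548615.492 m; Y = (N+h)·cosφ·sinλ = -274444.284 m; Z = (N(1−e²)+h)·sinφ = -4447705.893 m.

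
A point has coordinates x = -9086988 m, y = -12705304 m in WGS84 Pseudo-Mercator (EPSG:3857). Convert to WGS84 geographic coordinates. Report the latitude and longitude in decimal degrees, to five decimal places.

R = 6378137 m. λ = x/R = -81.62980207°.
φ = 2·arctan(exp(y/R)) − 90° = 2·arctan(0.13642) − 90° = -74.46320007°.

lat -74.46320°, lon -81.62980°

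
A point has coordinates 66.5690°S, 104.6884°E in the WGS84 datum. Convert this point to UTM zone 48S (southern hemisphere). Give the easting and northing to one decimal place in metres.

E 486173.4 m, N 2616630.8 m

Zone 48 central meridian λ₀ = 6×48 − 183 = 105°; Δλ = -0.3116°.
Transverse Mercator on WGS84 with k₀ = 0.9996 gives E = 486173.395 m, N = 2616630.754 m.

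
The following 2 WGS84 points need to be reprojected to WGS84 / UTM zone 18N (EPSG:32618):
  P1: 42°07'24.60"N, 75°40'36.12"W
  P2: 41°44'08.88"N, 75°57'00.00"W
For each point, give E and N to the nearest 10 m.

P1: E 444070 m, N 4663710 m; P2: E 421000 m, N 4620880 m

UTM zone 18N: λ₀ = -75°, k₀ = 0.9996.
P1 (42.1235°, -75.6767°) → (444065.678, 4663709.991) m.
P2 (41.7358°, -75.9500°) → (420998.236, 4620879.098) m.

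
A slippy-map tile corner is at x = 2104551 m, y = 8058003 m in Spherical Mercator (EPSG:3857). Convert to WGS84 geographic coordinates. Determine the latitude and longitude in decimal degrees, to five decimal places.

lat 58.42910°, lon 18.90550°

R = 6378137 m. λ = x/R = 18.90550330°.
φ = 2·arctan(exp(y/R)) − 90° = 2·arctan(3.53735) − 90° = 58.42909795°.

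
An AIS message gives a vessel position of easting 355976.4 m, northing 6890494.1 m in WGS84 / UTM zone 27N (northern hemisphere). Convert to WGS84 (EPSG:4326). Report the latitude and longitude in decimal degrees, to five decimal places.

lat 62.11890°, lon -23.76110°

Zone 27N: λ₀ = -21°, k₀ = 0.9996, false easting 500000 m.
Meridian distance M = (N − FN)/k₀ = 6893251.4 m.
Inverse transverse Mercator on WGS84 gives φ = 62.11889969°, λ = -23.76109903°.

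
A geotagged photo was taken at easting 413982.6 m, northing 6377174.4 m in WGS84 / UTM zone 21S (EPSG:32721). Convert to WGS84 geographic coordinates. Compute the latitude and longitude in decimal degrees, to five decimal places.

Zone 21S: λ₀ = -57°, k₀ = 0.9996, false easting 500000 m, false northing 10000000 m.
Meridian distance M = (N − FN)/k₀ = -3624275.3 m.
Inverse transverse Mercator on WGS84 gives φ = -32.73990025°, λ = -57.91810024°.

lat -32.73990°, lon -57.91810°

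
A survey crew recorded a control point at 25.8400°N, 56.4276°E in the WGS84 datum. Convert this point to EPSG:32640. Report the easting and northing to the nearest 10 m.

E 442640 m, N 2858090 m

Zone 40 central meridian λ₀ = 6×40 − 183 = 57°; Δλ = -0.5724°.
Transverse Mercator on WGS84 with k₀ = 0.9996 gives E = 442637.571 m, N = 2858089.937 m.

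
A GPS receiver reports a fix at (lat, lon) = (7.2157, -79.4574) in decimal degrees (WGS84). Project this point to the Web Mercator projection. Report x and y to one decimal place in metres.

x -8845157.3 m, y 805379.8 m

Web Mercator is spherical with R = a = 6378137 m.
x = R·λ = 6378137 × -1.386793245 = -8845157.308 m.
y = R·ln tan(π/4 + φ/2) = 6378137 × 0.126271951 = 805379.802 m.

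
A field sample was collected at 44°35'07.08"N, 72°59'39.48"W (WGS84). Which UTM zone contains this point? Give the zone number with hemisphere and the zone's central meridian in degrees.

Zone 18N, central meridian -75°

UTM zone = ⌊(λ + 180)/6⌋ + 1; -72.9943° ∈ [-78°, -72°) → zone 18.
Hemisphere: N (φ ≥ 0).
Central meridian λ₀ = 6×18 − 183 = -75°.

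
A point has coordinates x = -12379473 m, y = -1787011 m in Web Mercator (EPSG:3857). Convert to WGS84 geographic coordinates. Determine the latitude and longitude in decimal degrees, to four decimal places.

lat -15.8470°, lon -111.2067°

R = 6378137 m. λ = x/R = -111.20669805°.
φ = 2·arctan(exp(y/R)) − 90° = 2·arctan(0.75565) − 90° = -15.84699768°.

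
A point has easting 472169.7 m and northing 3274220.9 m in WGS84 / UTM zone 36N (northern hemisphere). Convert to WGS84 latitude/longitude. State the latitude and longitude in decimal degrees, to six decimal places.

lat 29.597500°, lon 32.712600°

Zone 36N: λ₀ = 33°, k₀ = 0.9996, false easting 500000 m.
Meridian distance M = (N − FN)/k₀ = 3275531.1 m.
Inverse transverse Mercator on WGS84 gives φ = 29.59749976°, λ = 32.71259999°.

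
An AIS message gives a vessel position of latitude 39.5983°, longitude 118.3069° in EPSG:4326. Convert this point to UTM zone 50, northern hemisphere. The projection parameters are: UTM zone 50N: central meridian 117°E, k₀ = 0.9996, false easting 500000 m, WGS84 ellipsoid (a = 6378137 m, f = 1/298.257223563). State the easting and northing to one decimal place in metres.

Zone 50 central meridian λ₀ = 6×50 − 183 = 117°; Δλ = +1.3069°.
Transverse Mercator on WGS84 with k₀ = 0.9996 gives E = 612209.371 m, N = 4383989.777 m.

E 612209.4 m, N 4383989.8 m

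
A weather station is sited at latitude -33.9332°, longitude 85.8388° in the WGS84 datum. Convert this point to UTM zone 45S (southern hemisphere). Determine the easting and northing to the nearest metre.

Zone 45 central meridian λ₀ = 6×45 − 183 = 87°; Δλ = -1.1612°.
Transverse Mercator on WGS84 with k₀ = 0.9996 gives E = 392679.039 m, N = 6244643.4995 m.

E 392679 m, N 6244643 m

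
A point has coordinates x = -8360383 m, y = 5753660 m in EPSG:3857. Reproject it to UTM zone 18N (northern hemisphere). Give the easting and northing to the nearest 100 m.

Web Mercator inverse (R = 6378137 m) → φ = 45.83320266°, λ = -75.10259830°.
UTM 18N forward: E = 492031.739 m, N = 5075520.553 m.

E 492000 m, N 5075500 m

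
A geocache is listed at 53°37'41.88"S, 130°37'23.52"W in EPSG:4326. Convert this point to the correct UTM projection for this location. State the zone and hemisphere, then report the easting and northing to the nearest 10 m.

Longitude -130.6232° lies in the 6° band [-132°, -126°), giving zone 9; latitude is south of the equator, so 9S.
Zone 9 central meridian λ₀ = 6×9 − 183 = -129°; Δλ = -1.6232°.
Transverse Mercator on WGS84 with k₀ = 0.9996 gives E = 392658.648 m, N = 4056608.144 m.

Zone 9S: E 392660 m, N 4056610 m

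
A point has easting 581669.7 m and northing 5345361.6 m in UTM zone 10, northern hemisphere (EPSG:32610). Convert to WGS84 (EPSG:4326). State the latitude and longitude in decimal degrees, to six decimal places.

lat 48.256200°, lon -121.899699°

Zone 10N: λ₀ = -123°, k₀ = 0.9996, false easting 500000 m.
Meridian distance M = (N − FN)/k₀ = 5347500.6 m.
Inverse transverse Mercator on WGS84 gives φ = 48.25620029°, λ = -121.89969948°.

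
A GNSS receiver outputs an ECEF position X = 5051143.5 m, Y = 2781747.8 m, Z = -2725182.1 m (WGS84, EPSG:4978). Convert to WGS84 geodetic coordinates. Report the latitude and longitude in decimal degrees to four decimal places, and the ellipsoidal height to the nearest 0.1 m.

lat -25.4439°, lon 28.8423°, h 3775.8 m

λ = atan2(Y, X) = 28.84230004°; p = √(X²+Y²) = 5766469.6 m.
Bowring's method on WGS84 (a = 6378137 m, b = 6356752.314 m) gives φ = -25.44390028°, h = 3775.787 m.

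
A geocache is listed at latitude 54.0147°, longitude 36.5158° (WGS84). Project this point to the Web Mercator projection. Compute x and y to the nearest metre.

x 4064920 m, y 7172941 m

Web Mercator is spherical with R = a = 6378137 m.
x = R·λ = 6378137 × 0.637320939 = 4064920.262 m.
y = R·ln tan(π/4 + φ/2) = 6378137 × 1.124613785 = 7172940.790 m.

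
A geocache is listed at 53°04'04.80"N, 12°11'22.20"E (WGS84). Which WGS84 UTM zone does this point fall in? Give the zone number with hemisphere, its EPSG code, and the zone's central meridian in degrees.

UTM zone = ⌊(λ + 180)/6⌋ + 1; 12.1895° ∈ [12°, 18°) → zone 33.
Hemisphere: N (φ ≥ 0).
Central meridian λ₀ = 6×33 − 183 = 15°.
EPSG code: 32633.

Zone 33N (EPSG:32633), central meridian 15°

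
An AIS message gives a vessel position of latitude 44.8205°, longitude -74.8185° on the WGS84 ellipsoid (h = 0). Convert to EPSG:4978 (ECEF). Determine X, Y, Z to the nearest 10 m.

X 1186740 m, Y -4373520 m, Z 4473220 m

WGS84: a = 6378137 m, e² = 0.006694380; N(φ) = a/√(1−e²sin²φ) = 6388771.071 m.
X = (N+h)·cosφ·cosλ = 1186743.800 m; Y = (N+h)·cosφ·sinλ = -4373523.581 m; Z = (N(1−e²)+h)·sinφ = 4473221.085 m.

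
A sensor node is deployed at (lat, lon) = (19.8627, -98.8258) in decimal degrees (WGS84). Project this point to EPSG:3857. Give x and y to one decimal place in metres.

x -11001237.7 m, y 2256772.9 m

Web Mercator is spherical with R = a = 6378137 m.
x = R·λ = 6378137 × -1.724835596 = -11001237.733 m.
y = R·ln tan(π/4 + φ/2) = 6378137 × 0.353829485 = 2256772.931 m.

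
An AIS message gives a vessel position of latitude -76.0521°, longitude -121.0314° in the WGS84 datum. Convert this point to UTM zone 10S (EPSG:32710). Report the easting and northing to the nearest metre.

E 552959 m, N 1558118 m

Zone 10 central meridian λ₀ = 6×10 − 183 = -123°; Δλ = +1.9686°.
Transverse Mercator on WGS84 with k₀ = 0.9996 gives E = 552959.168 m, N = 1558118.058 m.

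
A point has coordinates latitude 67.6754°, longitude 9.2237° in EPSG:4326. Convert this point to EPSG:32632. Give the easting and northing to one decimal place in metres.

E 509482.6 m, N 7506692.1 m

Zone 32 central meridian λ₀ = 6×32 − 183 = 9°; Δλ = +0.2237°.
Transverse Mercator on WGS84 with k₀ = 0.9996 gives E = 509482.572 m, N = 7506692.132 m.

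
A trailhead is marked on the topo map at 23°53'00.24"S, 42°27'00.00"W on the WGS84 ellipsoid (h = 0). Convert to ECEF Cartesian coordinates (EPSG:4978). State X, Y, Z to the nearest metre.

WGS84: a = 6378137 m, e² = 0.006694380; N(φ) = a/√(1−e²sin²φ) = 6381639.494 m.
X = (N+h)·cosφ·cosλ = 4305590.428 m; Y = (N+h)·cosφ·sinλ = -3938440.020 m; Z = (N(1−e²)+h)·sinφ = -2566480.276 m.

X 4305590 m, Y -3938440 m, Z -2566480 m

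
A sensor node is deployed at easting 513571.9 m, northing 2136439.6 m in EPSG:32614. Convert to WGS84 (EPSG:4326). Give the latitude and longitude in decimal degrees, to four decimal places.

Zone 14N: λ₀ = -99°, k₀ = 0.9996, false easting 500000 m.
Meridian distance M = (N − FN)/k₀ = 2137294.5 m.
Inverse transverse Mercator on WGS84 gives φ = 19.32180003°, λ = -98.87080039°.

lat 19.3218°, lon -98.8708°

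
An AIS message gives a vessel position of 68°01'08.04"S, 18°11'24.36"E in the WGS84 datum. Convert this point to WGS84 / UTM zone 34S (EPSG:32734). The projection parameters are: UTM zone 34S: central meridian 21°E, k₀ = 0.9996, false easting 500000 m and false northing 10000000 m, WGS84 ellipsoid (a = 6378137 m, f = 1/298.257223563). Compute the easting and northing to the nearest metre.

E 382662 m, N 2452360 m

Zone 34 central meridian λ₀ = 6×34 − 183 = 21°; Δλ = -2.8099°.
Transverse Mercator on WGS84 with k₀ = 0.9996 gives E = 382662.379 m, N = 2452359.751 m.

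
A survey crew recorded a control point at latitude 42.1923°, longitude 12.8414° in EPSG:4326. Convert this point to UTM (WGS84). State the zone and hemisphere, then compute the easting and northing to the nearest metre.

Longitude 12.8414° lies in the 6° band [12°, 18°), giving zone 33; latitude is north of the equator, so 33N.
Zone 33 central meridian λ₀ = 6×33 − 183 = 15°; Δλ = -2.1586°.
Transverse Mercator on WGS84 with k₀ = 0.9996 gives E = 321764.930 m, N = 4673382.946 m.

Zone 33N: E 321765 m, N 4673383 m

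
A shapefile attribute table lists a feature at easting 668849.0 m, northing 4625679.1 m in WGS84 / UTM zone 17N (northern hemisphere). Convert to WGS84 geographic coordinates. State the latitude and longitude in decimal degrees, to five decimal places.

lat 41.76500°, lon -78.96870°

Zone 17N: λ₀ = -81°, k₀ = 0.9996, false easting 500000 m.
Meridian distance M = (N − FN)/k₀ = 4627530.1 m.
Inverse transverse Mercator on WGS84 gives φ = 41.76500042°, λ = -78.96870033°.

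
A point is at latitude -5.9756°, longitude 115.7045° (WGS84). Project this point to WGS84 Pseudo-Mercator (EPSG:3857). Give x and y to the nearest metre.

Web Mercator is spherical with R = a = 6378137 m.
x = R·λ = 6378137 × 2.019424484 = 12880166.022 m.
y = R·ln tan(π/4 + φ/2) = 6378137 × -0.104483482 = -666409.961 m.

x 12880166 m, y -666410 m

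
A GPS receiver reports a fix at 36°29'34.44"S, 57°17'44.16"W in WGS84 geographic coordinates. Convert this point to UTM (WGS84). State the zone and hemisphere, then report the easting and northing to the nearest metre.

Zone 21S: E 473525 m, N 5961339 m

Longitude -57.2956° lies in the 6° band [-60°, -54°), giving zone 21; latitude is south of the equator, so 21S.
Zone 21 central meridian λ₀ = 6×21 − 183 = -57°; Δλ = -0.2956°.
Transverse Mercator on WGS84 with k₀ = 0.9996 gives E = 473525.013 m, N = 5961338.860 m.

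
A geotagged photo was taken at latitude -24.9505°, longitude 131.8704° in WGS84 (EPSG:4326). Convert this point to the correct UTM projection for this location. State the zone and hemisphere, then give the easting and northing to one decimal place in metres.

Zone 52S: E 789845.8 m, N 7237468.9 m

Longitude 131.8704° lies in the 6° band [126°, 132°), giving zone 52; latitude is south of the equator, so 52S.
Zone 52 central meridian λ₀ = 6×52 − 183 = 129°; Δλ = +2.8704°.
Transverse Mercator on WGS84 with k₀ = 0.9996 gives E = 789845.808 m, N = 7237468.918 m.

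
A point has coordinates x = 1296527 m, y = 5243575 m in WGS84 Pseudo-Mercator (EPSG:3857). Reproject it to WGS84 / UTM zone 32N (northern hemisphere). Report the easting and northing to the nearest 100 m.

E 717300 m, N 4714100 m

Web Mercator inverse (R = 6378137 m) → φ = 42.54899959°, λ = 11.64690020°.
UTM 32N forward: E = 717322.397 m, N = 4714129.731 m.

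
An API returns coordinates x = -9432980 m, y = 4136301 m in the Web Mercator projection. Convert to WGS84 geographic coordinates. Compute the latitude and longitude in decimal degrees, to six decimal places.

lat 34.796798°, lon -84.737901°

R = 6378137 m. λ = x/R = -84.73790109°.
φ = 2·arctan(exp(y/R)) − 90° = 2·arctan(1.91269) − 90° = 34.79679817°.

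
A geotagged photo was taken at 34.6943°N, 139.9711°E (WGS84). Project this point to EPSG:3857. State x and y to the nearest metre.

Web Mercator is spherical with R = a = 6378137 m.
x = R·λ = 6378137 × 2.442956553 = 15581511.578 m.
y = R·ln tan(π/4 + φ/2) = 6378137 × 0.646335278 = 4122414.948 m.

x 15581512 m, y 4122415 m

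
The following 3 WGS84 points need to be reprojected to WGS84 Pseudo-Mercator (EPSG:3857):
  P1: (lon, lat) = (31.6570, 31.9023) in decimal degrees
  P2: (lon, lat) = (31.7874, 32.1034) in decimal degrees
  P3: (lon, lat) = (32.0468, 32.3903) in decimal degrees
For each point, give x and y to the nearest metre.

Web Mercator: x = R·λ, y = R·ln tan(π/4+φ/2), R = 6378137 m.
P1 (31.9023°, 31.6570°) → (3524041.120, 3750492.805) m.
P2 (32.1034°, 31.7874°) → (3538557.182, 3776891.150) m.
P3 (32.3903°, 32.0468°) → (3567433.458, 3814653.316) m.

P1: x 3524041 m, y 3750493 m; P2: x 3538557 m, y 3776891 m; P3: x 3567433 m, y 3814653 m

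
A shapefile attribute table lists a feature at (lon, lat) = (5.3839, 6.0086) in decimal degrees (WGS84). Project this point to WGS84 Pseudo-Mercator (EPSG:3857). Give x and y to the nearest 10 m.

Web Mercator is spherical with R = a = 6378137 m.
x = R·λ = 6378137 × 0.093966782 = 599333.006 m.
y = R·ln tan(π/4 + φ/2) = 6378137 × 0.105062605 = 670103.686 m.

x 599330 m, y 670100 m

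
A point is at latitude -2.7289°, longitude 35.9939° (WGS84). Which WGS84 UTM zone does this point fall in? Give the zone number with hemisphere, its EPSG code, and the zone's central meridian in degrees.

Zone 36S (EPSG:32736), central meridian 33°

UTM zone = ⌊(λ + 180)/6⌋ + 1; 35.9939° ∈ [30°, 36°) → zone 36.
Hemisphere: S (φ < 0).
Central meridian λ₀ = 6×36 − 183 = 33°.
EPSG code: 32736.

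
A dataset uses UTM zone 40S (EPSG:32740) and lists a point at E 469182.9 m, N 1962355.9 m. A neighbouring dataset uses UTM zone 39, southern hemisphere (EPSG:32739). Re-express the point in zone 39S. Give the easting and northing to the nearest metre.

UTM 40S → geographic: φ = -72.43459957°, λ = 56.08510096°.
UTM 39S (λ₀ = 51°) forward: E = 671106.544 m, N = 1955345.890 m.

E 671107 m, N 1955346 m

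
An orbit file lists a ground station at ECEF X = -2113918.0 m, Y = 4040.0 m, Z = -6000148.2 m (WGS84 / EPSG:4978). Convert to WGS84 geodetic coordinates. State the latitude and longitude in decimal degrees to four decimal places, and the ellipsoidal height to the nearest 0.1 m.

lat -70.7123°, lon 179.8905°, h 2535.5 m

λ = atan2(Y, X) = 179.89049969°; p = √(X²+Y²) = 2113921.9 m.
Bowring's method on WGS84 (a = 6378137 m, b = 6356752.314 m) gives φ = -70.71230003°, h = 2535.457 m.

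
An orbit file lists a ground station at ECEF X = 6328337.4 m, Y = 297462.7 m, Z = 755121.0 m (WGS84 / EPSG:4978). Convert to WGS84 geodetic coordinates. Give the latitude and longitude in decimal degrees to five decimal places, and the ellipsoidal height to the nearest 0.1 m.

lat 6.84250°, lon 2.69120°, h 2332.2 m

λ = atan2(Y, X) = 2.69120001°; p = √(X²+Y²) = 6335324.6 m.
Bowring's method on WGS84 (a = 6378137 m, b = 6356752.314 m) gives φ = 6.84249976°, h = 2332.225 m.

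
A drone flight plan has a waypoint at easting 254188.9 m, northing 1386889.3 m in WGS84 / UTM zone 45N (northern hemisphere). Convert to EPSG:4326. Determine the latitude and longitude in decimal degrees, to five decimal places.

lat 12.53610°, lon 84.73790°

Zone 45N: λ₀ = 87°, k₀ = 0.9996, false easting 500000 m.
Meridian distance M = (N − FN)/k₀ = 1387444.3 m.
Inverse transverse Mercator on WGS84 gives φ = 12.53609980°, λ = 84.73789965°.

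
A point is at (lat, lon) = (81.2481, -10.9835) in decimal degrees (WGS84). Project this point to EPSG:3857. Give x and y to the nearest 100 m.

x -1222700 m, y 16392800 m

Web Mercator is spherical with R = a = 6378137 m.
x = R·λ = 6378137 × -0.191698238 = -1222677.627 m.
y = R·ln tan(π/4 + φ/2) = 6378137 × 2.570156308 = 16392809.047 m.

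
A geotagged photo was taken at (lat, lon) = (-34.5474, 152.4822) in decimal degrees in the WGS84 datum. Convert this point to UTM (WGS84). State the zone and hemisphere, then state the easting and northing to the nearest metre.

Longitude 152.4822° lies in the 6° band [150°, 156°), giving zone 56; latitude is south of the equator, so 56S.
Zone 56 central meridian λ₀ = 6×56 − 183 = 153°; Δλ = -0.5178°.
Transverse Mercator on WGS84 with k₀ = 0.9996 gives E = 452490.968 m, N = 6177024.941 m.

Zone 56S: E 452491 m, N 6177025 m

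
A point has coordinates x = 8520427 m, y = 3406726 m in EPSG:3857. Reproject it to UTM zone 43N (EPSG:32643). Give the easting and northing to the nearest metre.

E 649681 m, N 3235991 m

Web Mercator inverse (R = 6378137 m) → φ = 29.24390144°, λ = 76.54029801°.
UTM 43N forward: E = 649680.871 m, N = 3235991.345 m.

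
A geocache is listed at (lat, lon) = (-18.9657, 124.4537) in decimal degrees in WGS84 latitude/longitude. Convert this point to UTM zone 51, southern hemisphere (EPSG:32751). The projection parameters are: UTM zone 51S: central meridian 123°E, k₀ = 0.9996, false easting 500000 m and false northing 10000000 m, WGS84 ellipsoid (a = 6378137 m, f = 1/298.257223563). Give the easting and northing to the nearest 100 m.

Zone 51 central meridian λ₀ = 6×51 − 183 = 123°; Δλ = +1.4537°.
Transverse Mercator on WGS84 with k₀ = 0.9996 gives E = 653046.130 m, N = 7902336.663 m.

E 653000 m, N 7902300 m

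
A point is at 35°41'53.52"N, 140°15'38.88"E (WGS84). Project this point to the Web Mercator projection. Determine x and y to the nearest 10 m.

Web Mercator is spherical with R = a = 6378137 m.
x = R·λ = 6378137 × 2.448012771 = 15613760.834 m.
y = R·ln tan(π/4 + φ/2) = 6378137 × 0.667777005 = 4259173.226 m.

x 15613760 m, y 4259170 m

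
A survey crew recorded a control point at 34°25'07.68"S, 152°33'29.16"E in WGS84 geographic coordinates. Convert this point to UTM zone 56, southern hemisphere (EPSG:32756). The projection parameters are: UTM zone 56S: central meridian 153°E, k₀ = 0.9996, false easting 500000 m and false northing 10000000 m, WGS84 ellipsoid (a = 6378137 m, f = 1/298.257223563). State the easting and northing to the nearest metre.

E 459393 m, N 6191318 m

Zone 56 central meridian λ₀ = 6×56 − 183 = 153°; Δλ = -0.4419°.
Transverse Mercator on WGS84 with k₀ = 0.9996 gives E = 459392.706 m, N = 6191318.208 m.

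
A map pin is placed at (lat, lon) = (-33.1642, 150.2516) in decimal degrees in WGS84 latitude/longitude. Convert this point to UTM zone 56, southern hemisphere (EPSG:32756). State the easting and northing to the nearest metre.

E 243693 m, N 6327145 m

Zone 56 central meridian λ₀ = 6×56 − 183 = 153°; Δλ = -2.7484°.
Transverse Mercator on WGS84 with k₀ = 0.9996 gives E = 243692.779 m, N = 6327145.174 m.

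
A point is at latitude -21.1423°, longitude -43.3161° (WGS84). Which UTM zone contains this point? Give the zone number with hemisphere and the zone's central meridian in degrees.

Zone 23S, central meridian -45°

UTM zone = ⌊(λ + 180)/6⌋ + 1; -43.3161° ∈ [-48°, -42°) → zone 23.
Hemisphere: S (φ < 0).
Central meridian λ₀ = 6×23 − 183 = -45°.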